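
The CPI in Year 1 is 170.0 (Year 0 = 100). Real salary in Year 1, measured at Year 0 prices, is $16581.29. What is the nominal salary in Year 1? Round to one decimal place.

Nominal = Real × (Index/100) = 16581.29 × (170.0/100)
        = 16581.29 × 1.700 = 28188.1930

28188.2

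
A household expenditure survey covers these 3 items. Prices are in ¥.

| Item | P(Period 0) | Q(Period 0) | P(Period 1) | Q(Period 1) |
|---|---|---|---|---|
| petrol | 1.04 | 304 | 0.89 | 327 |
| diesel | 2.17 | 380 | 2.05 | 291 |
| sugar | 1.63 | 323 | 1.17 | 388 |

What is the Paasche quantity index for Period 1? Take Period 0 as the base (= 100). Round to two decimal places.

Paasche quantity index uses current-period prices as weights.
ΣP(Period 1)·Q(Period 1) = 0.89×327 + 2.05×291 + 1.17×388 = 291.03 + 596.55 + 453.96 = 1341.54
ΣP(Period 1)·Q(Period 0) = 0.89×304 + 2.05×380 + 1.17×323 = 270.56 + 779 + 377.91 = 1427.47
Index = 1341.54 / 1427.47 × 100 = 93.9803

93.98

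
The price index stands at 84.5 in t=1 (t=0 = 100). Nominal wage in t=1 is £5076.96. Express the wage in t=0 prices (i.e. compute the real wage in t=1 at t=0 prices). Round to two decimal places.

6008.24

Real = Nominal ÷ (Index/100) = 5076.96 ÷ (84.5/100)
     = 5076.96 ÷ 0.845 = 6008.2367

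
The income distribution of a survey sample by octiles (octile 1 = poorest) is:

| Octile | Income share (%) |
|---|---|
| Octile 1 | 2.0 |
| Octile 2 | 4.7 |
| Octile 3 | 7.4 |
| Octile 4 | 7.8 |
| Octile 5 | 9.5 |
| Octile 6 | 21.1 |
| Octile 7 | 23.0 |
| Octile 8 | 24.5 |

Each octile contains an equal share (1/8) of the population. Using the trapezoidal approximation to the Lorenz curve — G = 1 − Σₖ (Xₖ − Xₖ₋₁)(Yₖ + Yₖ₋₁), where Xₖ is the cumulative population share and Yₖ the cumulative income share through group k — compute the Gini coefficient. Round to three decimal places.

Cumulative income shares Yₖ: 0.0200, 0.0670, 0.1410, 0.2190, 0.3140, 0.5250, 0.7550, 1.0000
Σ (Xₖ−Xₖ₋₁)(Yₖ+Yₖ₋₁) = (1/8)(0.0200+0.0000) + (1/8)(0.0670+0.0200) + (1/8)(0.1410+0.0670) + (1/8)(0.2190+0.1410) + (1/8)(0.3140+0.2190) + (1/8)(0.5250+0.3140) + (1/8)(0.7550+0.5250) + (1/8)(1.0000+0.7550)
  = 0.0025 + 0.0109 + 0.0260 + 0.0450 + 0.0666 + 0.1049 + 0.1600 + 0.2194 = 0.6353
G = 1 − 0.6353 = 0.3647

0.365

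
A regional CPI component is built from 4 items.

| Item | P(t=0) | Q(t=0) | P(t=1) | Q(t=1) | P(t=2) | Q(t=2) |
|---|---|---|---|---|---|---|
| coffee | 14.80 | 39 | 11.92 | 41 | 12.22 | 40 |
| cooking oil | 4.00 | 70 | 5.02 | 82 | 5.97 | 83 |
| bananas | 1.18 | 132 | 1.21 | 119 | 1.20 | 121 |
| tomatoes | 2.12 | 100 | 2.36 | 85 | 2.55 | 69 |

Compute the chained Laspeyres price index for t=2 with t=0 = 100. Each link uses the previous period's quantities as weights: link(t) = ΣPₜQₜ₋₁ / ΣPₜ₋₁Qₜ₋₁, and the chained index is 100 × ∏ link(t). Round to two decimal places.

107.30

Link t=0→t=1:
ΣP(t=1)Q(t=0) = 11.92×39 + 5.02×70 + 1.21×132 + 2.36×100 = 464.88 + 351.4 + 159.72 + 236 = 1212
ΣP(t=0)Q(t=0) = 14.80×39 + 4.00×70 + 1.18×132 + 2.12×100 = 577.2 + 280 + 155.76 + 212 = 1224.96
link = 1212/1224.96 = 0.989420
Link t=1→t=2:
ΣP(t=2)Q(t=1) = 12.22×41 + 5.97×82 + 1.20×119 + 2.55×85 = 501.02 + 489.54 + 142.8 + 216.75 = 1350.11
ΣP(t=1)Q(t=1) = 11.92×41 + 5.02×82 + 1.21×119 + 2.36×85 = 488.72 + 411.64 + 143.99 + 200.6 = 1244.95
link = 1350.11/1244.95 = 1.084469
Chained index = 100 × 0.989420 × 1.084469 = 107.2996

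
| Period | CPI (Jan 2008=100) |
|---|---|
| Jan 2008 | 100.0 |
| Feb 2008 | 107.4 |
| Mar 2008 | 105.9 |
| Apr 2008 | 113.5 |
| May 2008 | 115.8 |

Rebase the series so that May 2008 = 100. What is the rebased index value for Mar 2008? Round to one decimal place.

Rebased(Mar 2008) = 105.9 / 115.8 × 100 = 91.4508

91.5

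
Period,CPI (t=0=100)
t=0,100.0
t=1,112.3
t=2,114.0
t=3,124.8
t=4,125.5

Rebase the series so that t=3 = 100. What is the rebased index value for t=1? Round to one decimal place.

Rebased(t=1) = 112.3 / 124.8 × 100 = 89.9840

90.0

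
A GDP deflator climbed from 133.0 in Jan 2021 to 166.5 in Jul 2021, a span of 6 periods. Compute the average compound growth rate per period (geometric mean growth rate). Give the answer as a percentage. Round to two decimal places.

3.82%

Growth factor = (166.5/133.0)^(1/6) = (1.251880)^(1/6) = 1.038151
Growth rate = 1.038151 − 1 = 0.038151 = 3.8151%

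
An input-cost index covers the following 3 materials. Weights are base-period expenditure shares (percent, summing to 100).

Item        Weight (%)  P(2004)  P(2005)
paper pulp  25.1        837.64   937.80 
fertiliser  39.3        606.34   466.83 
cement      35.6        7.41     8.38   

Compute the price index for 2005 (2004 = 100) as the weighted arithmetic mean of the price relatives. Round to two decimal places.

paper pulp: 25.1 × (937.80/837.64) = 25.1 × 1.119574 = 28.1013
fertiliser: 39.3 × (466.83/606.34) = 39.3 × 0.769915 = 30.2576
cement: 35.6 × (8.38/7.41) = 35.6 × 1.130904 = 40.2602
Index = Σ wᵢ·(p₁ᵢ/p₀ᵢ) = 28.1013 + 30.2576 + 40.2602 = 98.6191

98.62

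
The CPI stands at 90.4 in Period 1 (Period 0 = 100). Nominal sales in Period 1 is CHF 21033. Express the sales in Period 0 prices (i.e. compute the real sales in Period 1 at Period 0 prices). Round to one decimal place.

Real = Nominal ÷ (Index/100) = 21033 ÷ (90.4/100)
     = 21033 ÷ 0.904 = 23266.5929

23266.6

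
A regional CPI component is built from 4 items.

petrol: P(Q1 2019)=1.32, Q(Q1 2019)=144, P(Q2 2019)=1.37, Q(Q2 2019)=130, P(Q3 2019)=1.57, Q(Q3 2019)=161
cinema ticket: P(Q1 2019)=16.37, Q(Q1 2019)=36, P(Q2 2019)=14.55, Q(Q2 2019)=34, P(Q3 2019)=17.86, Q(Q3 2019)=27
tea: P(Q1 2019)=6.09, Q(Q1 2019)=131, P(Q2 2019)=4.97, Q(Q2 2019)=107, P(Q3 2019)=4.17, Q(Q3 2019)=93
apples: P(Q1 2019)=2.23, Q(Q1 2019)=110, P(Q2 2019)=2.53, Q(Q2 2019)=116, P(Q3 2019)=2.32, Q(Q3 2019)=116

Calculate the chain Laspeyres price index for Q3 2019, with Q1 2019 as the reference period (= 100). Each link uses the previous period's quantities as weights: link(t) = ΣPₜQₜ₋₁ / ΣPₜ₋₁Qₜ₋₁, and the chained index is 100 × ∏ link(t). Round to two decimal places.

92.29

Link Q1 2019→Q2 2019:
ΣP(Q2 2019)Q(Q1 2019) = 1.37×144 + 14.55×36 + 4.97×131 + 2.53×110 = 197.28 + 523.8 + 651.07 + 278.3 = 1650.45
ΣP(Q1 2019)Q(Q1 2019) = 1.32×144 + 16.37×36 + 6.09×131 + 2.23×110 = 190.08 + 589.32 + 797.79 + 245.3 = 1822.49
link = 1650.45/1822.49 = 0.905602
Link Q2 2019→Q3 2019:
ΣP(Q3 2019)Q(Q2 2019) = 1.57×130 + 17.86×34 + 4.17×107 + 2.32×116 = 204.1 + 607.24 + 446.19 + 269.12 = 1526.65
ΣP(Q2 2019)Q(Q2 2019) = 1.37×130 + 14.55×34 + 4.97×107 + 2.53×116 = 178.1 + 494.7 + 531.79 + 293.48 = 1498.07
link = 1526.65/1498.07 = 1.019078
Chained index = 100 × 0.905602 × 1.019078 = 92.2879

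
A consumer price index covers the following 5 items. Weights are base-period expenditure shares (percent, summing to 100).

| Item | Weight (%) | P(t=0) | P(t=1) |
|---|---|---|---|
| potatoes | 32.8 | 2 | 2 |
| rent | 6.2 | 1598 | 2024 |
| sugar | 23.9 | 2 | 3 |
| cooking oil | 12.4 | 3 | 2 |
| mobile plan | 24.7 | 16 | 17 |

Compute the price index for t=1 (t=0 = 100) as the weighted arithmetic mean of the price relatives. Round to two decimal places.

111.01

potatoes: 32.8 × (2/2) = 32.8 × 1.000000 = 32.8000
rent: 6.2 × (2024/1598) = 6.2 × 1.266583 = 7.8528
sugar: 23.9 × (3/2) = 23.9 × 1.500000 = 35.8500
cooking oil: 12.4 × (2/3) = 12.4 × 0.666667 = 8.2667
mobile plan: 24.7 × (17/16) = 24.7 × 1.062500 = 26.2437
Index = Σ wᵢ·(p₁ᵢ/p₀ᵢ) = 32.8000 + 7.8528 + 35.8500 + 8.2667 + 26.2437 = 111.0132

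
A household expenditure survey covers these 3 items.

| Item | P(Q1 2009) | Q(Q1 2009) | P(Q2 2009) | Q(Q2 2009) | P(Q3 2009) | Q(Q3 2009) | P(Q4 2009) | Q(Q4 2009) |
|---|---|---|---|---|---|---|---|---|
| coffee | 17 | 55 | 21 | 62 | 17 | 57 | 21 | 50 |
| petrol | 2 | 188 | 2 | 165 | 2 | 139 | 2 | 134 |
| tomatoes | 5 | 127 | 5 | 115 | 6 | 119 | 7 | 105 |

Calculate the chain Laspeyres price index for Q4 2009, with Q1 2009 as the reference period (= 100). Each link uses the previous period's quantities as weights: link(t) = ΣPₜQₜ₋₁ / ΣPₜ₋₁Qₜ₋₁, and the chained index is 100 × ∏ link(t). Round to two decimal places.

123.11

Link Q1 2009→Q2 2009:
ΣP(Q2 2009)Q(Q1 2009) = 21×55 + 2×188 + 5×127 = 1155 + 376 + 635 = 2166
ΣP(Q1 2009)Q(Q1 2009) = 17×55 + 2×188 + 5×127 = 935 + 376 + 635 = 1946
link = 2166/1946 = 1.113052
Link Q2 2009→Q3 2009:
ΣP(Q3 2009)Q(Q2 2009) = 17×62 + 2×165 + 6×115 = 1054 + 330 + 690 = 2074
ΣP(Q2 2009)Q(Q2 2009) = 21×62 + 2×165 + 5×115 = 1302 + 330 + 575 = 2207
link = 2074/2207 = 0.939737
Link Q3 2009→Q4 2009:
ΣP(Q4 2009)Q(Q3 2009) = 21×57 + 2×139 + 7×119 = 1197 + 278 + 833 = 2308
ΣP(Q3 2009)Q(Q3 2009) = 17×57 + 2×139 + 6×119 = 969 + 278 + 714 = 1961
link = 2308/1961 = 1.176951
Chained index = 100 × 1.113052 × 0.939737 × 1.176951 = 123.1063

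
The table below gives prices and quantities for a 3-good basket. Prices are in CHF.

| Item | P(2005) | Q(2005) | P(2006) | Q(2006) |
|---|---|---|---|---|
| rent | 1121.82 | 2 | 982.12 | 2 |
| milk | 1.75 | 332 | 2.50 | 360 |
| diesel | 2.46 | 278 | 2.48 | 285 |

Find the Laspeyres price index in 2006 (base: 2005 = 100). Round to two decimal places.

Laspeyres price index uses base-period quantities as weights.
ΣP(2006)·Q(2005) = 982.12×2 + 2.50×332 + 2.48×278 = 1964.24 + 830 + 689.44 = 3483.68
ΣP(2005)·Q(2005) = 1121.82×2 + 1.75×332 + 2.46×278 = 2243.64 + 581 + 683.88 = 3508.52
Index = 3483.68 / 3508.52 × 100 = 99.2920

99.29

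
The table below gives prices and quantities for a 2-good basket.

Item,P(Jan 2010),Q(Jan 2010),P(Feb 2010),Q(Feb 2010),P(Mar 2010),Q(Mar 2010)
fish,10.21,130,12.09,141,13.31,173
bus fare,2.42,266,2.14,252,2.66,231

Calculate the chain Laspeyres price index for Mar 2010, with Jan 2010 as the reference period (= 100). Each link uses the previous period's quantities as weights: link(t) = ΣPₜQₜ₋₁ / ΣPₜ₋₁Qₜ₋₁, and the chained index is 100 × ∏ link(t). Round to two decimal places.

Link Jan 2010→Feb 2010:
ΣP(Feb 2010)Q(Jan 2010) = 12.09×130 + 2.14×266 = 1571.7 + 569.24 = 2140.94
ΣP(Jan 2010)Q(Jan 2010) = 10.21×130 + 2.42×266 = 1327.3 + 643.72 = 1971.02
link = 2140.94/1971.02 = 1.086209
Link Feb 2010→Mar 2010:
ΣP(Mar 2010)Q(Feb 2010) = 13.31×141 + 2.66×252 = 1876.71 + 670.32 = 2547.03
ΣP(Feb 2010)Q(Feb 2010) = 12.09×141 + 2.14×252 = 1704.69 + 539.28 = 2243.97
link = 2547.03/2243.97 = 1.135055
Chained index = 100 × 1.086209 × 1.135055 = 123.2907

123.29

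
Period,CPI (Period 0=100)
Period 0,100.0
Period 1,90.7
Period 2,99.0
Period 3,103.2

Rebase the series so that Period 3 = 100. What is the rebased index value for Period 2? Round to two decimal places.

95.93

Rebased(Period 2) = 99.0 / 103.2 × 100 = 95.9302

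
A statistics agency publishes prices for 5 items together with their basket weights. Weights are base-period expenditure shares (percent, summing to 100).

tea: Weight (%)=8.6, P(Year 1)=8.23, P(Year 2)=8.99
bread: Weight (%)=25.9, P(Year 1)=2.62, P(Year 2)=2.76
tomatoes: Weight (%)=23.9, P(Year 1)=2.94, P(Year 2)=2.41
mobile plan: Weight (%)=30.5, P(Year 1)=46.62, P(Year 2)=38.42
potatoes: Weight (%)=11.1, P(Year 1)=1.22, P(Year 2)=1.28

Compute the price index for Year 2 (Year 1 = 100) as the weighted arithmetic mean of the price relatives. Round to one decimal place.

tea: 8.6 × (8.99/8.23) = 8.6 × 1.092345 = 9.3942
bread: 25.9 × (2.76/2.62) = 25.9 × 1.053435 = 27.2840
tomatoes: 23.9 × (2.41/2.94) = 23.9 × 0.819728 = 19.5915
mobile plan: 30.5 × (38.42/46.62) = 30.5 × 0.824110 = 25.1353
potatoes: 11.1 × (1.28/1.22) = 11.1 × 1.049180 = 11.6459
Index = Σ wᵢ·(p₁ᵢ/p₀ᵢ) = 9.3942 + 27.2840 + 19.5915 + 25.1353 + 11.6459 = 93.0509

93.1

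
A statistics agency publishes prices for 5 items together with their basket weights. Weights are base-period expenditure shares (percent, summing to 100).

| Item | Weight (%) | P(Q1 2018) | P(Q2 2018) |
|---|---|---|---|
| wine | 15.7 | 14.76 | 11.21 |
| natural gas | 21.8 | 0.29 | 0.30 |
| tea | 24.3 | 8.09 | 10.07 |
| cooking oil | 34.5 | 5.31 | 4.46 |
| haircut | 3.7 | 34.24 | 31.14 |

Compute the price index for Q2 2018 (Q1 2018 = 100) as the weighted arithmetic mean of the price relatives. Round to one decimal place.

97.1

wine: 15.7 × (11.21/14.76) = 15.7 × 0.759485 = 11.9239
natural gas: 21.8 × (0.30/0.29) = 21.8 × 1.034483 = 22.5517
tea: 24.3 × (10.07/8.09) = 24.3 × 1.244747 = 30.2473
cooking oil: 34.5 × (4.46/5.31) = 34.5 × 0.839925 = 28.9774
haircut: 3.7 × (31.14/34.24) = 3.7 × 0.909463 = 3.3650
Index = Σ wᵢ·(p₁ᵢ/p₀ᵢ) = 11.9239 + 22.5517 + 30.2473 + 28.9774 + 3.3650 = 97.0654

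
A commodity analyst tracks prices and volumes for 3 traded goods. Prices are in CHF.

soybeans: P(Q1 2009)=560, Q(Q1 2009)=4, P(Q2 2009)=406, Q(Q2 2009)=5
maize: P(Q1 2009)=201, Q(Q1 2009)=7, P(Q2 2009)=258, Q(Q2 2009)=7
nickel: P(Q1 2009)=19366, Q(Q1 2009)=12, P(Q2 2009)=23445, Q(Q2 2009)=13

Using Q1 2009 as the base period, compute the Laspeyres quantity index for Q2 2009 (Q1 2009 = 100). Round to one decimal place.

Laspeyres quantity index uses base-period prices as weights.
ΣP(Q1 2009)·Q(Q2 2009) = 560×5 + 201×7 + 19366×13 = 2800 + 1407 + 251758 = 255965
ΣP(Q1 2009)·Q(Q1 2009) = 560×4 + 201×7 + 19366×12 = 2240 + 1407 + 232392 = 236039
Index = 255965 / 236039 × 100 = 108.4418

108.4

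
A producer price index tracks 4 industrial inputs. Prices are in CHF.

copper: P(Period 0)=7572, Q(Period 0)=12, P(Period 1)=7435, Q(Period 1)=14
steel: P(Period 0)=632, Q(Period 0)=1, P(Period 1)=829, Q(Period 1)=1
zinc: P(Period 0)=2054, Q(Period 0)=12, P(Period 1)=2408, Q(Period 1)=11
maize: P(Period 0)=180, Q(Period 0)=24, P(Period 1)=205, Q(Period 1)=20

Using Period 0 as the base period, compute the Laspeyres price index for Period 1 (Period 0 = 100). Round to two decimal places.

Laspeyres price index uses base-period quantities as weights.
ΣP(Period 1)·Q(Period 0) = 7435×12 + 829×1 + 2408×12 + 205×24 = 89220 + 829 + 28896 + 4920 = 123865
ΣP(Period 0)·Q(Period 0) = 7572×12 + 632×1 + 2054×12 + 180×24 = 90864 + 632 + 24648 + 4320 = 120464
Index = 123865 / 120464 × 100 = 102.8233

102.82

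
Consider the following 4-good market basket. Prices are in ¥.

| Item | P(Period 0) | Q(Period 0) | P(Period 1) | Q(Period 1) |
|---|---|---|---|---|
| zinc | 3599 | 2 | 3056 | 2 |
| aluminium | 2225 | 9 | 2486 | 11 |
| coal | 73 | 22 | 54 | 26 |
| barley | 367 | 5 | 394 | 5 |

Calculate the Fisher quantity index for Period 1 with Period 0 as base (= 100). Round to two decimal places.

Laspeyres component (base-period weights):
ΣP(Period 0)Q(Period 1) = 3599×2 + 2225×11 + 73×26 + 367×5 = 7198 + 24475 + 1898 + 1835 = 35406
ΣP(Period 0)Q(Period 0) = 3599×2 + 2225×9 + 73×22 + 367×5 = 7198 + 20025 + 1606 + 1835 = 30664
L = 35406 / 30664 × 100 = 115.4644
Paasche component (current-period weights):
ΣP(Period 1)Q(Period 1) = 3056×2 + 2486×11 + 54×26 + 394×5 = 6112 + 27346 + 1404 + 1970 = 36832
ΣP(Period 1)Q(Period 0) = 3056×2 + 2486×9 + 54×22 + 394×5 = 6112 + 22374 + 1188 + 1970 = 31644
P = 36832 / 31644 × 100 = 116.3949
Fisher = √(L × P) = √(115.4644 × 116.3949) = 115.9287

115.93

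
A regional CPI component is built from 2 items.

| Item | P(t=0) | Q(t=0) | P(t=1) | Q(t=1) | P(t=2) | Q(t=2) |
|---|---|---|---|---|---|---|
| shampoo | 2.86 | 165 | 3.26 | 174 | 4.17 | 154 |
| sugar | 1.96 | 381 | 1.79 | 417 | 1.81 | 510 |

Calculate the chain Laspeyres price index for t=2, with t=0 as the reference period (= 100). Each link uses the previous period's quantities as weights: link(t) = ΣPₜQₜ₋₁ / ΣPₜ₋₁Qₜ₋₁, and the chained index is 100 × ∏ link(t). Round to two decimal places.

112.80

Link t=0→t=1:
ΣP(t=1)Q(t=0) = 3.26×165 + 1.79×381 = 537.9 + 681.99 = 1219.89
ΣP(t=0)Q(t=0) = 2.86×165 + 1.96×381 = 471.9 + 746.76 = 1218.66
link = 1219.89/1218.66 = 1.001009
Link t=1→t=2:
ΣP(t=2)Q(t=1) = 4.17×174 + 1.81×417 = 725.58 + 754.77 = 1480.35
ΣP(t=1)Q(t=1) = 3.26×174 + 1.79×417 = 567.24 + 746.43 = 1313.67
link = 1480.35/1313.67 = 1.126881
Chained index = 100 × 1.001009 × 1.126881 = 112.8019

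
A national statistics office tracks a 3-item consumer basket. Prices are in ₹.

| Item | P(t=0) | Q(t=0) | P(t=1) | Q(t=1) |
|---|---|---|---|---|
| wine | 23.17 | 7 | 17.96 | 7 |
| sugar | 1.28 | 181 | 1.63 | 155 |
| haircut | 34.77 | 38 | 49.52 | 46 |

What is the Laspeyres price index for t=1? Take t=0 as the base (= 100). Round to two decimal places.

Laspeyres price index uses base-period quantities as weights.
ΣP(t=1)·Q(t=0) = 17.96×7 + 1.63×181 + 49.52×38 = 125.72 + 295.03 + 1881.76 = 2302.51
ΣP(t=0)·Q(t=0) = 23.17×7 + 1.28×181 + 34.77×38 = 162.19 + 231.68 + 1321.26 = 1715.13
Index = 2302.51 / 1715.13 × 100 = 134.2470

134.25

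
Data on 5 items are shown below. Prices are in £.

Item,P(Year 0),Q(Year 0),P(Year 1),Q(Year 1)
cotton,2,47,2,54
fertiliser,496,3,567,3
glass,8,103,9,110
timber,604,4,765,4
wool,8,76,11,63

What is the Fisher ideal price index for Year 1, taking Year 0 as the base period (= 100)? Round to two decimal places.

Laspeyres component (base-period weights):
ΣP(Year 1)Q(Year 0) = 2×47 + 567×3 + 9×103 + 765×4 + 11×76 = 94 + 1701 + 927 + 3060 + 836 = 6618
ΣP(Year 0)Q(Year 0) = 2×47 + 496×3 + 8×103 + 604×4 + 8×76 = 94 + 1488 + 824 + 2416 + 608 = 5430
L = 6618 / 5430 × 100 = 121.8785
Paasche component (current-period weights):
ΣP(Year 1)Q(Year 1) = 2×54 + 567×3 + 9×110 + 765×4 + 11×63 = 108 + 1701 + 990 + 3060 + 693 = 6552
ΣP(Year 0)Q(Year 1) = 2×54 + 496×3 + 8×110 + 604×4 + 8×63 = 108 + 1488 + 880 + 2416 + 504 = 5396
P = 6552 / 5396 × 100 = 121.4233
Fisher = √(L × P) = √(121.8785 × 121.4233) = 121.6507

121.65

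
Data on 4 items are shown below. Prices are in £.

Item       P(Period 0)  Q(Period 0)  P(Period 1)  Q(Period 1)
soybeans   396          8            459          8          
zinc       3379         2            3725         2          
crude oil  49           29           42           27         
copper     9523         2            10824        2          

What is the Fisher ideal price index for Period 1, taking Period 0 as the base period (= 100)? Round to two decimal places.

111.87

Laspeyres component (base-period weights):
ΣP(Period 1)Q(Period 0) = 459×8 + 3725×2 + 42×29 + 10824×2 = 3672 + 7450 + 1218 + 21648 = 33988
ΣP(Period 0)Q(Period 0) = 396×8 + 3379×2 + 49×29 + 9523×2 = 3168 + 6758 + 1421 + 19046 = 30393
L = 33988 / 30393 × 100 = 111.8284
Paasche component (current-period weights):
ΣP(Period 1)Q(Period 1) = 459×8 + 3725×2 + 42×27 + 10824×2 = 3672 + 7450 + 1134 + 21648 = 33904
ΣP(Period 0)Q(Period 1) = 396×8 + 3379×2 + 49×27 + 9523×2 = 3168 + 6758 + 1323 + 19046 = 30295
P = 33904 / 30295 × 100 = 111.9129
Fisher = √(L × P) = √(111.8284 × 111.9129) = 111.8706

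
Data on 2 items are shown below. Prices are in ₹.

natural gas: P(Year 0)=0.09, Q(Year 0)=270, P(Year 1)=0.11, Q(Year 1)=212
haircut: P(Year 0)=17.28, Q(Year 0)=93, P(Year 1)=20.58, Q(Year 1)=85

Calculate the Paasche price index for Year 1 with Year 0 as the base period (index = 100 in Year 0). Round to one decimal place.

Paasche price index uses current-period quantities as weights.
ΣP(Year 1)·Q(Year 1) = 0.11×212 + 20.58×85 = 23.32 + 1749.3 = 1772.62
ΣP(Year 0)·Q(Year 1) = 0.09×212 + 17.28×85 = 19.08 + 1468.8 = 1487.88
Index = 1772.62 / 1487.88 × 100 = 119.1373

119.1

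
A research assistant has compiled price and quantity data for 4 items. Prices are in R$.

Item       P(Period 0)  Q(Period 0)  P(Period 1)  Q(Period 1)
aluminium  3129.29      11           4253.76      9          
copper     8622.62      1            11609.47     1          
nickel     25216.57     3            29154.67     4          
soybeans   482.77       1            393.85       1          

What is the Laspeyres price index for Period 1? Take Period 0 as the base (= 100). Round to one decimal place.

Laspeyres price index uses base-period quantities as weights.
ΣP(Period 1)·Q(Period 0) = 4253.76×11 + 11609.47×1 + 29154.67×3 + 393.85×1 = 46791.36 + 11609.47 + 87464.01 + 393.85 = 146258.69
ΣP(Period 0)·Q(Period 0) = 3129.29×11 + 8622.62×1 + 25216.57×3 + 482.77×1 = 34422.19 + 8622.62 + 75649.71 + 482.77 = 119177.29
Index = 146258.69 / 119177.29 × 100 = 122.7236

122.7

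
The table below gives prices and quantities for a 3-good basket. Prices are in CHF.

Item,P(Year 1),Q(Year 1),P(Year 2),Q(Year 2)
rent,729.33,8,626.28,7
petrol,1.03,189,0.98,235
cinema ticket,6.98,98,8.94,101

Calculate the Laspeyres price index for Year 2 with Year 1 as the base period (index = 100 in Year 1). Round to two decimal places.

90.44

Laspeyres price index uses base-period quantities as weights.
ΣP(Year 2)·Q(Year 1) = 626.28×8 + 0.98×189 + 8.94×98 = 5010.24 + 185.22 + 876.12 = 6071.58
ΣP(Year 1)·Q(Year 1) = 729.33×8 + 1.03×189 + 6.98×98 = 5834.64 + 194.67 + 684.04 = 6713.35
Index = 6071.58 / 6713.35 × 100 = 90.4404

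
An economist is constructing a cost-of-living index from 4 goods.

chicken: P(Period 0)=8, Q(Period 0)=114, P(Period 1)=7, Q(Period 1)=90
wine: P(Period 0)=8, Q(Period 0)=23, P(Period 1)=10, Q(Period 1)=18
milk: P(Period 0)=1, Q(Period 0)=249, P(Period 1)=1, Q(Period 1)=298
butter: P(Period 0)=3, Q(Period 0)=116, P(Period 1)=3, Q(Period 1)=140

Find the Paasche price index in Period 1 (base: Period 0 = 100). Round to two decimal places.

Paasche price index uses current-period quantities as weights.
ΣP(Period 1)·Q(Period 1) = 7×90 + 10×18 + 1×298 + 3×140 = 630 + 180 + 298 + 420 = 1528
ΣP(Period 0)·Q(Period 1) = 8×90 + 8×18 + 1×298 + 3×140 = 720 + 144 + 298 + 420 = 1582
Index = 1528 / 1582 × 100 = 96.5866

96.59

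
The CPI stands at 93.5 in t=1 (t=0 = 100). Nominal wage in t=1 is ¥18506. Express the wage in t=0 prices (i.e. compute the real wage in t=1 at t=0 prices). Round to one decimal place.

19792.5

Real = Nominal ÷ (Index/100) = 18506 ÷ (93.5/100)
     = 18506 ÷ 0.935 = 19792.5134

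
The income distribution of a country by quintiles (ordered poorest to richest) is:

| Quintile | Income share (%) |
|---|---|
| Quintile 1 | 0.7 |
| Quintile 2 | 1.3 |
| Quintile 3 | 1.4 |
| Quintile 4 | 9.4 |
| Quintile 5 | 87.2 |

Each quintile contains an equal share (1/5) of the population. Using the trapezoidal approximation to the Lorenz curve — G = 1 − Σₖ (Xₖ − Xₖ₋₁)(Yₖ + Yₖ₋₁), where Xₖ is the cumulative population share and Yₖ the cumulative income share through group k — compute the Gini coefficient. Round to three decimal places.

Cumulative income shares Yₖ: 0.0070, 0.0200, 0.0340, 0.1280, 1.0000
Σ (Xₖ−Xₖ₋₁)(Yₖ+Yₖ₋₁) = (1/5)(0.0070+0.0000) + (1/5)(0.0200+0.0070) + (1/5)(0.0340+0.0200) + (1/5)(0.1280+0.0340) + (1/5)(1.0000+0.1280)
  = 0.0014 + 0.0054 + 0.0108 + 0.0324 + 0.2256 = 0.2756
G = 1 − 0.2756 = 0.7244

0.724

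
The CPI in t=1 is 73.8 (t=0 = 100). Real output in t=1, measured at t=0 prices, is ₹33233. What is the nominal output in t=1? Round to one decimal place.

Nominal = Real × (Index/100) = 33233 × (73.8/100)
        = 33233 × 0.738 = 24525.9540

24526.0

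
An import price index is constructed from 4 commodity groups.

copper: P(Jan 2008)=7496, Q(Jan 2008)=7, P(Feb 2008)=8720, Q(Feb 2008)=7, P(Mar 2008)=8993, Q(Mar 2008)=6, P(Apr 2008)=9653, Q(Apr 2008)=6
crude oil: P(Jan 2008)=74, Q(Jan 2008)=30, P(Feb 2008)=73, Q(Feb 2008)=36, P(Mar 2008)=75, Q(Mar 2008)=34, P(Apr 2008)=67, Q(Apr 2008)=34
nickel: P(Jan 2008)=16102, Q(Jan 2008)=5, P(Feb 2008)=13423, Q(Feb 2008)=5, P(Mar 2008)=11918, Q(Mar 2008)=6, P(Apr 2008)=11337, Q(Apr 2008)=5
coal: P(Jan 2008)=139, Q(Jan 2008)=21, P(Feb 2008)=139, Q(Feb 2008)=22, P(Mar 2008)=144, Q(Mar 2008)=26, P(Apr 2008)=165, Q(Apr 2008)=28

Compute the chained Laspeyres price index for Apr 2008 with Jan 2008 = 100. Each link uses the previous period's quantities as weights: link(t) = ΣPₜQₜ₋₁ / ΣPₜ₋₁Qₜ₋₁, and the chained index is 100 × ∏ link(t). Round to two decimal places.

Link Jan 2008→Feb 2008:
ΣP(Feb 2008)Q(Jan 2008) = 8720×7 + 73×30 + 13423×5 + 139×21 = 61040 + 2190 + 67115 + 2919 = 133264
ΣP(Jan 2008)Q(Jan 2008) = 7496×7 + 74×30 + 16102×5 + 139×21 = 52472 + 2220 + 80510 + 2919 = 138121
link = 133264/138121 = 0.964835
Link Feb 2008→Mar 2008:
ΣP(Mar 2008)Q(Feb 2008) = 8993×7 + 75×36 + 11918×5 + 144×22 = 62951 + 2700 + 59590 + 3168 = 128409
ΣP(Feb 2008)Q(Feb 2008) = 8720×7 + 73×36 + 13423×5 + 139×22 = 61040 + 2628 + 67115 + 3058 = 133841
link = 128409/133841 = 0.959415
Link Mar 2008→Apr 2008:
ΣP(Apr 2008)Q(Mar 2008) = 9653×6 + 67×34 + 11337×6 + 165×26 = 57918 + 2278 + 68022 + 4290 = 132508
ΣP(Mar 2008)Q(Mar 2008) = 8993×6 + 75×34 + 11918×6 + 144×26 = 53958 + 2550 + 71508 + 3744 = 131760
link = 132508/131760 = 1.005677
Chained index = 100 × 0.964835 × 0.959415 × 1.005677 = 93.0932

93.09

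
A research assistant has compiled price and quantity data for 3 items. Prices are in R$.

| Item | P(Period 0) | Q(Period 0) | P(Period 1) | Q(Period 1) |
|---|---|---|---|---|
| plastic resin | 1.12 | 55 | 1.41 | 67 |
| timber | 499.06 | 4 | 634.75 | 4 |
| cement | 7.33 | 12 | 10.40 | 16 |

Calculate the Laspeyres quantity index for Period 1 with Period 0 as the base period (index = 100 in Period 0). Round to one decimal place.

102.0

Laspeyres quantity index uses base-period prices as weights.
ΣP(Period 0)·Q(Period 1) = 1.12×67 + 499.06×4 + 7.33×16 = 75.04 + 1996.24 + 117.28 = 2188.56
ΣP(Period 0)·Q(Period 0) = 1.12×55 + 499.06×4 + 7.33×12 = 61.6 + 1996.24 + 87.96 = 2145.8
Index = 2188.56 / 2145.8 × 100 = 101.9927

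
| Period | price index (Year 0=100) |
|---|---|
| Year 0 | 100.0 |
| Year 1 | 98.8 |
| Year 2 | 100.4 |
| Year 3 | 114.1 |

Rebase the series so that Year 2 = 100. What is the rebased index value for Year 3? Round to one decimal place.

113.6

Rebased(Year 3) = 114.1 / 100.4 × 100 = 113.6454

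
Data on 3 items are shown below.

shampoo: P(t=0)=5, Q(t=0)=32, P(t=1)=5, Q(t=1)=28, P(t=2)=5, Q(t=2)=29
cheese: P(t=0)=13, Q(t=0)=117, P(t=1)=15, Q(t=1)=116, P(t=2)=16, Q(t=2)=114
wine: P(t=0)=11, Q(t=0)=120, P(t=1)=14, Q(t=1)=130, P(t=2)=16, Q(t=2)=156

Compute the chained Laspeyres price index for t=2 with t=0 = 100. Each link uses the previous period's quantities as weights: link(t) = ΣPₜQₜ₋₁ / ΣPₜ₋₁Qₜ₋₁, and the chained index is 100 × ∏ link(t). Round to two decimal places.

Link t=0→t=1:
ΣP(t=1)Q(t=0) = 5×32 + 15×117 + 14×120 = 160 + 1755 + 1680 = 3595
ΣP(t=0)Q(t=0) = 5×32 + 13×117 + 11×120 = 160 + 1521 + 1320 = 3001
link = 3595/3001 = 1.197934
Link t=1→t=2:
ΣP(t=2)Q(t=1) = 5×28 + 16×116 + 16×130 = 140 + 1856 + 2080 = 4076
ΣP(t=1)Q(t=1) = 5×28 + 15×116 + 14×130 = 140 + 1740 + 1820 = 3700
link = 4076/3700 = 1.101622
Chained index = 100 × 1.197934 × 1.101622 = 131.9670

131.97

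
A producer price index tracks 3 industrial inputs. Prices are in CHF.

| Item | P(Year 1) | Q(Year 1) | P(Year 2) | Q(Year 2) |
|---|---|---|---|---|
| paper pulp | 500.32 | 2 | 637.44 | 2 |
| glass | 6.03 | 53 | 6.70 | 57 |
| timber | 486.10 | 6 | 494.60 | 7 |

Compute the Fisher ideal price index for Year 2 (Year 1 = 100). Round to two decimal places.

Laspeyres component (base-period weights):
ΣP(Year 2)Q(Year 1) = 637.44×2 + 6.70×53 + 494.60×6 = 1274.88 + 355.1 + 2967.6 = 4597.58
ΣP(Year 1)Q(Year 1) = 500.32×2 + 6.03×53 + 486.10×6 = 1000.64 + 319.59 + 2916.6 = 4236.83
L = 4597.58 / 4236.83 × 100 = 108.5146
Paasche component (current-period weights):
ΣP(Year 2)Q(Year 2) = 637.44×2 + 6.70×57 + 494.60×7 = 1274.88 + 381.9 + 3462.2 = 5118.98
ΣP(Year 1)Q(Year 2) = 500.32×2 + 6.03×57 + 486.10×7 = 1000.64 + 343.71 + 3402.7 = 4747.05
P = 5118.98 / 4747.05 × 100 = 107.8350
Fisher = √(L × P) = √(108.5146 × 107.8350) = 108.1743

108.17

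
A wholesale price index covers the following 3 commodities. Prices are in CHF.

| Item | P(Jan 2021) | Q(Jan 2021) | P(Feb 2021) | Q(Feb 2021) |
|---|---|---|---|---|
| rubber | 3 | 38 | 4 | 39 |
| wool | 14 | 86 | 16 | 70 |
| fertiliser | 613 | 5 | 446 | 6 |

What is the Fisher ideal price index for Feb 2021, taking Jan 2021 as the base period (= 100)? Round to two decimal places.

Laspeyres component (base-period weights):
ΣP(Feb 2021)Q(Jan 2021) = 4×38 + 16×86 + 446×5 = 152 + 1376 + 2230 = 3758
ΣP(Jan 2021)Q(Jan 2021) = 3×38 + 14×86 + 613×5 = 114 + 1204 + 3065 = 4383
L = 3758 / 4383 × 100 = 85.7404
Paasche component (current-period weights):
ΣP(Feb 2021)Q(Feb 2021) = 4×39 + 16×70 + 446×6 = 156 + 1120 + 2676 = 3952
ΣP(Jan 2021)Q(Feb 2021) = 3×39 + 14×70 + 613×6 = 117 + 980 + 3678 = 4775
P = 3952 / 4775 × 100 = 82.7644
Fisher = √(L × P) = √(85.7404 × 82.7644) = 84.2392

84.24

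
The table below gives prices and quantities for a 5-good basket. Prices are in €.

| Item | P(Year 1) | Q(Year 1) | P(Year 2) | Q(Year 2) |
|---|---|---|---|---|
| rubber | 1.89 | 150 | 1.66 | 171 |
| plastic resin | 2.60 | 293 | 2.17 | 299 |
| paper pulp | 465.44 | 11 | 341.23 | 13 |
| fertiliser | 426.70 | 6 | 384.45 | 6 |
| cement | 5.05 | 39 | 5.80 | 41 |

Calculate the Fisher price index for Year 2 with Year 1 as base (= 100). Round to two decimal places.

Laspeyres component (base-period weights):
ΣP(Year 2)Q(Year 1) = 1.66×150 + 2.17×293 + 341.23×11 + 384.45×6 + 5.80×39 = 249 + 635.81 + 3753.53 + 2306.7 + 226.2 = 7171.24
ΣP(Year 1)Q(Year 1) = 1.89×150 + 2.60×293 + 465.44×11 + 426.70×6 + 5.05×39 = 283.5 + 761.8 + 5119.84 + 2560.2 + 196.95 = 8922.29
L = 7171.24 / 8922.29 × 100 = 80.3744
Paasche component (current-period weights):
ΣP(Year 2)Q(Year 2) = 1.66×171 + 2.17×299 + 341.23×13 + 384.45×6 + 5.80×41 = 283.86 + 648.83 + 4435.99 + 2306.7 + 237.8 = 7913.18
ΣP(Year 1)Q(Year 2) = 1.89×171 + 2.60×299 + 465.44×13 + 426.70×6 + 5.05×41 = 323.19 + 777.4 + 6050.72 + 2560.2 + 207.05 = 9918.56
P = 7913.18 / 9918.56 × 100 = 79.7815
Fisher = √(L × P) = √(80.3744 × 79.7815) = 80.0774

80.08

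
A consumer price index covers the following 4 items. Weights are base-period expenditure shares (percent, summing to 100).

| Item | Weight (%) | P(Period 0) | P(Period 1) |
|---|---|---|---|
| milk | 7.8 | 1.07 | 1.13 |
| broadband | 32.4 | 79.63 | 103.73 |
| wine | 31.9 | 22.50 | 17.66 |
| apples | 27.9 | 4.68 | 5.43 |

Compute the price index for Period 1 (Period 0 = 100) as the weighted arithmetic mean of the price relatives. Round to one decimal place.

107.9

milk: 7.8 × (1.13/1.07) = 7.8 × 1.056075 = 8.2374
broadband: 32.4 × (103.73/79.63) = 32.4 × 1.302650 = 42.2059
wine: 31.9 × (17.66/22.50) = 31.9 × 0.784889 = 25.0380
apples: 27.9 × (5.43/4.68) = 27.9 × 1.160256 = 32.3712
Index = Σ wᵢ·(p₁ᵢ/p₀ᵢ) = 8.2374 + 42.2059 + 25.0380 + 32.3712 = 107.8523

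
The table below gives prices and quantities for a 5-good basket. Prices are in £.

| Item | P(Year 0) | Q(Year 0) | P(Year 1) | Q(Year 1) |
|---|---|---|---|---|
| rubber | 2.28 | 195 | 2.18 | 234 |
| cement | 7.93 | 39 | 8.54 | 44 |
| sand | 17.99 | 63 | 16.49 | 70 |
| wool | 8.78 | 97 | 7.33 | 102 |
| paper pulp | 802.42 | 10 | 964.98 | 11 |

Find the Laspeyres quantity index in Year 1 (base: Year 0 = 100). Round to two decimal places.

110.23

Laspeyres quantity index uses base-period prices as weights.
ΣP(Year 0)·Q(Year 1) = 2.28×234 + 7.93×44 + 17.99×70 + 8.78×102 + 802.42×11 = 533.52 + 348.92 + 1259.3 + 895.56 + 8826.62 = 11863.92
ΣP(Year 0)·Q(Year 0) = 2.28×195 + 7.93×39 + 17.99×63 + 8.78×97 + 802.42×10 = 444.6 + 309.27 + 1133.37 + 851.66 + 8024.2 = 10763.1
Index = 11863.92 / 10763.1 × 100 = 110.2277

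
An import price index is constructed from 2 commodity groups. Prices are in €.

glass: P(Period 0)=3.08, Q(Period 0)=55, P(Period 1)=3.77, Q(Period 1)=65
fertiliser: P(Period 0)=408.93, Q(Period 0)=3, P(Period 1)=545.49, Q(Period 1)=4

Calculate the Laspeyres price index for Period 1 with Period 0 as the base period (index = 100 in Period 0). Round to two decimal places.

132.06

Laspeyres price index uses base-period quantities as weights.
ΣP(Period 1)·Q(Period 0) = 3.77×55 + 545.49×3 = 207.35 + 1636.47 = 1843.82
ΣP(Period 0)·Q(Period 0) = 3.08×55 + 408.93×3 = 169.4 + 1226.79 = 1396.19
Index = 1843.82 / 1396.19 × 100 = 132.0608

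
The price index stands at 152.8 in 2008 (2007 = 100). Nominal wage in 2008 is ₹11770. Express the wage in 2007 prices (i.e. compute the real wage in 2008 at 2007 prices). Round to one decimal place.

7702.9

Real = Nominal ÷ (Index/100) = 11770 ÷ (152.8/100)
     = 11770 ÷ 1.528 = 7702.8796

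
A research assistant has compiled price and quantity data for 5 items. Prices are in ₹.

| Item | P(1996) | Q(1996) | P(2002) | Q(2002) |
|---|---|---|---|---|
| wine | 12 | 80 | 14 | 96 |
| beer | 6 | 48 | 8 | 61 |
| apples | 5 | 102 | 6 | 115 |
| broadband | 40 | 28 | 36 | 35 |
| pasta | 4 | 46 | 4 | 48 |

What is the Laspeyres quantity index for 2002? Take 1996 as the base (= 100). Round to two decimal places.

Laspeyres quantity index uses base-period prices as weights.
ΣP(1996)·Q(2002) = 12×96 + 6×61 + 5×115 + 40×35 + 4×48 = 1152 + 366 + 575 + 1400 + 192 = 3685
ΣP(1996)·Q(1996) = 12×80 + 6×48 + 5×102 + 40×28 + 4×46 = 960 + 288 + 510 + 1120 + 184 = 3062
Index = 3685 / 3062 × 100 = 120.3462

120.35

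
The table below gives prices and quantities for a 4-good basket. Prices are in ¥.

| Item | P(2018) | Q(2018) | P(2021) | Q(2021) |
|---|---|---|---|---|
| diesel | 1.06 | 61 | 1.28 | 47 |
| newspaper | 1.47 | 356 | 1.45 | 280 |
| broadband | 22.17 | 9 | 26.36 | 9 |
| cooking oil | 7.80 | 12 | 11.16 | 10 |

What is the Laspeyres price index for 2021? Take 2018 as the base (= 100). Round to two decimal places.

Laspeyres price index uses base-period quantities as weights.
ΣP(2021)·Q(2018) = 1.28×61 + 1.45×356 + 26.36×9 + 11.16×12 = 78.08 + 516.2 + 237.24 + 133.92 = 965.44
ΣP(2018)·Q(2018) = 1.06×61 + 1.47×356 + 22.17×9 + 7.80×12 = 64.66 + 523.32 + 199.53 + 93.6 = 881.11
Index = 965.44 / 881.11 × 100 = 109.5709

109.57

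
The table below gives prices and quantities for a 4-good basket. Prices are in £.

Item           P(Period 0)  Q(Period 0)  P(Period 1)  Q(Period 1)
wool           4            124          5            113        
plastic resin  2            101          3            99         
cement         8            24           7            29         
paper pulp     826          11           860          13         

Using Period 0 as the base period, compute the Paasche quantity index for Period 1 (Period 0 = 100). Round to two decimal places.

116.06

Paasche quantity index uses current-period prices as weights.
ΣP(Period 1)·Q(Period 1) = 5×113 + 3×99 + 7×29 + 860×13 = 565 + 297 + 203 + 11180 = 12245
ΣP(Period 1)·Q(Period 0) = 5×124 + 3×101 + 7×24 + 860×11 = 620 + 303 + 168 + 9460 = 10551
Index = 12245 / 10551 × 100 = 116.0554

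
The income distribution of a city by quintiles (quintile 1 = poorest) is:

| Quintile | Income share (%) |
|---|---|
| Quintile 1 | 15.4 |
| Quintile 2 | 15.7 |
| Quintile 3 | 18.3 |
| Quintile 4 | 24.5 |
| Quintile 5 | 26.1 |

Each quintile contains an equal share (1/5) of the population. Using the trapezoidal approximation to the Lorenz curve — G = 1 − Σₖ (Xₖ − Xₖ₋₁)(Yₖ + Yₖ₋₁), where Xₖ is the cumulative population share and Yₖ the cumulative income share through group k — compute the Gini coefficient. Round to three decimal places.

0.121

Cumulative income shares Yₖ: 0.1540, 0.3110, 0.4940, 0.7390, 1.0000
Σ (Xₖ−Xₖ₋₁)(Yₖ+Yₖ₋₁) = (1/5)(0.1540+0.0000) + (1/5)(0.3110+0.1540) + (1/5)(0.4940+0.3110) + (1/5)(0.7390+0.4940) + (1/5)(1.0000+0.7390)
  = 0.0308 + 0.0930 + 0.1610 + 0.2466 + 0.3478 = 0.8792
G = 1 − 0.8792 = 0.1208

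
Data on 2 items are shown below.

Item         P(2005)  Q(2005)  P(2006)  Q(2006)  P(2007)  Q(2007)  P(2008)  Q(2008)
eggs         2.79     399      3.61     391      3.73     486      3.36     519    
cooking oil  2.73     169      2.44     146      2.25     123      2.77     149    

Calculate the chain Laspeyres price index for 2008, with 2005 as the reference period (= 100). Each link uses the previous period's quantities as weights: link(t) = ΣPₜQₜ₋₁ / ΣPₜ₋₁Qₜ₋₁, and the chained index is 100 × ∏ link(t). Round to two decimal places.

Link 2005→2006:
ΣP(2006)Q(2005) = 3.61×399 + 2.44×169 = 1440.39 + 412.36 = 1852.75
ΣP(2005)Q(2005) = 2.79×399 + 2.73×169 = 1113.21 + 461.37 = 1574.58
link = 1852.75/1574.58 = 1.176663
Link 2006→2007:
ΣP(2007)Q(2006) = 3.73×391 + 2.25×146 = 1458.43 + 328.5 = 1786.93
ΣP(2006)Q(2006) = 3.61×391 + 2.44×146 = 1411.51 + 356.24 = 1767.75
link = 1786.93/1767.75 = 1.010850
Link 2007→2008:
ΣP(2008)Q(2007) = 3.36×486 + 2.77×123 = 1632.96 + 340.71 = 1973.67
ΣP(2007)Q(2007) = 3.73×486 + 2.25×123 = 1812.78 + 276.75 = 2089.53
link = 1973.67/2089.53 = 0.944552
Chained index = 100 × 1.176663 × 1.010850 × 0.944552 = 112.3478

112.35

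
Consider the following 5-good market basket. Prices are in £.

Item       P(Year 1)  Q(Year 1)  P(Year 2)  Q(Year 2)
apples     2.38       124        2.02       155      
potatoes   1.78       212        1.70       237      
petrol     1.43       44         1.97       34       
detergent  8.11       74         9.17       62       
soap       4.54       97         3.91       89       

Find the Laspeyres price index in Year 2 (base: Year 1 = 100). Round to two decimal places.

98.85

Laspeyres price index uses base-period quantities as weights.
ΣP(Year 2)·Q(Year 1) = 2.02×124 + 1.70×212 + 1.97×44 + 9.17×74 + 3.91×97 = 250.48 + 360.4 + 86.68 + 678.58 + 379.27 = 1755.41
ΣP(Year 1)·Q(Year 1) = 2.38×124 + 1.78×212 + 1.43×44 + 8.11×74 + 4.54×97 = 295.12 + 377.36 + 62.92 + 600.14 + 440.38 = 1775.92
Index = 1755.41 / 1775.92 × 100 = 98.8451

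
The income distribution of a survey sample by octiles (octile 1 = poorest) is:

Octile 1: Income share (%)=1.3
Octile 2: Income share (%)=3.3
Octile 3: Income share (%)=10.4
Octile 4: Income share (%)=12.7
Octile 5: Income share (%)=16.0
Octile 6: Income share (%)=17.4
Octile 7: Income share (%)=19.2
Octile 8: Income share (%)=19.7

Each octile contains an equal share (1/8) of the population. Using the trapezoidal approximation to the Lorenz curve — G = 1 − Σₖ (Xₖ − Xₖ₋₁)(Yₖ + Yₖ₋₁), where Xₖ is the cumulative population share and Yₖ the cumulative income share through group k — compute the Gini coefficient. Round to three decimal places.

Cumulative income shares Yₖ: 0.0130, 0.0460, 0.1500, 0.2770, 0.4370, 0.6110, 0.8030, 1.0000
Σ (Xₖ−Xₖ₋₁)(Yₖ+Yₖ₋₁) = (1/8)(0.0130+0.0000) + (1/8)(0.0460+0.0130) + (1/8)(0.1500+0.0460) + (1/8)(0.2770+0.1500) + (1/8)(0.4370+0.2770) + (1/8)(0.6110+0.4370) + (1/8)(0.8030+0.6110) + (1/8)(1.0000+0.8030)
  = 0.0016 + 0.0074 + 0.0245 + 0.0534 + 0.0893 + 0.1310 + 0.1767 + 0.2254 = 0.7093
G = 1 − 0.7093 = 0.2907

0.291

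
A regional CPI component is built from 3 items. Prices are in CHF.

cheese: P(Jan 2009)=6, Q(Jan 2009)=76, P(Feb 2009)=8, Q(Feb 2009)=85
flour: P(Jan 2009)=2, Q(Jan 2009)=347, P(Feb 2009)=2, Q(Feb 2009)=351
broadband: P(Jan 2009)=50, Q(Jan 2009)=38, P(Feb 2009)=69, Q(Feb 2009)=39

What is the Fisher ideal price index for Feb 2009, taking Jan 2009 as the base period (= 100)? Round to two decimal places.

Laspeyres component (base-period weights):
ΣP(Feb 2009)Q(Jan 2009) = 8×76 + 2×347 + 69×38 = 608 + 694 + 2622 = 3924
ΣP(Jan 2009)Q(Jan 2009) = 6×76 + 2×347 + 50×38 = 456 + 694 + 1900 = 3050
L = 3924 / 3050 × 100 = 128.6557
Paasche component (current-period weights):
ΣP(Feb 2009)Q(Feb 2009) = 8×85 + 2×351 + 69×39 = 680 + 702 + 2691 = 4073
ΣP(Jan 2009)Q(Feb 2009) = 6×85 + 2×351 + 50×39 = 510 + 702 + 1950 = 3162
P = 4073 / 3162 × 100 = 128.8109
Fisher = √(L × P) = √(128.6557 × 128.8109) = 128.7333

128.73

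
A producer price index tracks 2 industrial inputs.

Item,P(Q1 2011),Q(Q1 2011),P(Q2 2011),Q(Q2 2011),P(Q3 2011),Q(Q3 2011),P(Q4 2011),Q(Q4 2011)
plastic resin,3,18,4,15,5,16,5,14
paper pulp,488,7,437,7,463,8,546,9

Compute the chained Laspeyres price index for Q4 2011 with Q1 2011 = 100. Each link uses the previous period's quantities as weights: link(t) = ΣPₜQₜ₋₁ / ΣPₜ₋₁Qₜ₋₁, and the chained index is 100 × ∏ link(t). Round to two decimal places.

Link Q1 2011→Q2 2011:
ΣP(Q2 2011)Q(Q1 2011) = 4×18 + 437×7 = 72 + 3059 = 3131
ΣP(Q1 2011)Q(Q1 2011) = 3×18 + 488×7 = 54 + 3416 = 3470
link = 3131/3470 = 0.902305
Link Q2 2011→Q3 2011:
ΣP(Q3 2011)Q(Q2 2011) = 5×15 + 463×7 = 75 + 3241 = 3316
ΣP(Q2 2011)Q(Q2 2011) = 4×15 + 437×7 = 60 + 3059 = 3119
link = 3316/3119 = 1.063161
Link Q3 2011→Q4 2011:
ΣP(Q4 2011)Q(Q3 2011) = 5×16 + 546×8 = 80 + 4368 = 4448
ΣP(Q3 2011)Q(Q3 2011) = 5×16 + 463×8 = 80 + 3704 = 3784
link = 4448/3784 = 1.175476
Chained index = 100 × 0.902305 × 1.063161 × 1.175476 = 112.7629

112.76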